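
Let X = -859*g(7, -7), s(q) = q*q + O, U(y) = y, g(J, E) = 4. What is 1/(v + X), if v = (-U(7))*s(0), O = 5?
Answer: -1/3471 ≈ -0.00028810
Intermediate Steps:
s(q) = 5 + q**2 (s(q) = q*q + 5 = q**2 + 5 = 5 + q**2)
v = -35 (v = (-1*7)*(5 + 0**2) = -7*(5 + 0) = -7*5 = -35)
X = -3436 (X = -859*4 = -3436)
1/(v + X) = 1/(-35 - 3436) = 1/(-3471) = -1/3471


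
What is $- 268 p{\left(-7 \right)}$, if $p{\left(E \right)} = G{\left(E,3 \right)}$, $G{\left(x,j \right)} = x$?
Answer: $1876$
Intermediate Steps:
$p{\left(E \right)} = E$
$- 268 p{\left(-7 \right)} = \left(-268\right) \left(-7\right) = 1876$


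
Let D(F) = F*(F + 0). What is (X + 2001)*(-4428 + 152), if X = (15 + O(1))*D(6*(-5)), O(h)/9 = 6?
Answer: -274095876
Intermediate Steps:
O(h) = 54 (O(h) = 9*6 = 54)
D(F) = F**2 (D(F) = F*F = F**2)
X = 62100 (X = (15 + 54)*(6*(-5))**2 = 69*(-30)**2 = 69*900 = 62100)
(X + 2001)*(-4428 + 152) = (62100 + 2001)*(-4428 + 152) = 64101*(-4276) = -274095876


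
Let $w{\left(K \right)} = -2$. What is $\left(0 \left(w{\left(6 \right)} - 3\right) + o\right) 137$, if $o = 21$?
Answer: $2877$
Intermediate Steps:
$\left(0 \left(w{\left(6 \right)} - 3\right) + o\right) 137 = \left(0 \left(-2 - 3\right) + 21\right) 137 = \left(0 \left(-5\right) + 21\right) 137 = \left(0 + 21\right) 137 = 21 \cdot 137 = 2877$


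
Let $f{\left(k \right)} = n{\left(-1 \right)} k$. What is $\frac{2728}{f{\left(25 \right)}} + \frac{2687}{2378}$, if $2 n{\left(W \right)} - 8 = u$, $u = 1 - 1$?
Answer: $\frac{1688971}{59450} \approx 28.41$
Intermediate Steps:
$u = 0$
$n{\left(W \right)} = 4$ ($n{\left(W \right)} = 4 + \frac{1}{2} \cdot 0 = 4 + 0 = 4$)
$f{\left(k \right)} = 4 k$
$\frac{2728}{f{\left(25 \right)}} + \frac{2687}{2378} = \frac{2728}{4 \cdot 25} + \frac{2687}{2378} = \frac{2728}{100} + 2687 \cdot \frac{1}{2378} = 2728 \cdot \frac{1}{100} + \frac{2687}{2378} = \frac{682}{25} + \frac{2687}{2378} = \frac{1688971}{59450}$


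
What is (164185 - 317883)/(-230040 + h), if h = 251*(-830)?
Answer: 76849/219185 ≈ 0.35061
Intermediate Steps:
h = -208330
(164185 - 317883)/(-230040 + h) = (164185 - 317883)/(-230040 - 208330) = -153698/(-438370) = -153698*(-1/438370) = 76849/219185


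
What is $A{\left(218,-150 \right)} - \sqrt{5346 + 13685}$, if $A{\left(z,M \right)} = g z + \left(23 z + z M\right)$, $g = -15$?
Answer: $-30956 - \sqrt{19031} \approx -31094.0$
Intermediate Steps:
$A{\left(z,M \right)} = 8 z + M z$ ($A{\left(z,M \right)} = - 15 z + \left(23 z + z M\right) = - 15 z + \left(23 z + M z\right) = 8 z + M z$)
$A{\left(218,-150 \right)} - \sqrt{5346 + 13685} = 218 \left(8 - 150\right) - \sqrt{5346 + 13685} = 218 \left(-142\right) - \sqrt{19031} = -30956 - \sqrt{19031}$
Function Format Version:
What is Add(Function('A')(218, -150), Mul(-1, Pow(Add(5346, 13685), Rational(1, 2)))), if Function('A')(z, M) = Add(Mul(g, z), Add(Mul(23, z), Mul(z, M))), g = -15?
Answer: Add(-30956, Mul(-1, Pow(19031, Rational(1, 2)))) ≈ -31094.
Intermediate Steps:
Function('A')(z, M) = Add(Mul(8, z), Mul(M, z)) (Function('A')(z, M) = Add(Mul(-15, z), Add(Mul(23, z), Mul(z, M))) = Add(Mul(-15, z), Add(Mul(23, z), Mul(M, z))) = Add(Mul(8, z), Mul(M, z)))
Add(Function('A')(218, -150), Mul(-1, Pow(Add(5346, 13685), Rational(1, 2)))) = Add(Mul(218, Add(8, -150)), Mul(-1, Pow(Add(5346, 13685), Rational(1, 2)))) = Add(Mul(218, -142), Mul(-1, Pow(19031, Rational(1, 2)))) = Add(-30956, Mul(-1, Pow(19031, Rational(1, 2))))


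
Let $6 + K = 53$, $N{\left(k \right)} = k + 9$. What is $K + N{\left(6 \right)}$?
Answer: $62$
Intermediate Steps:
$N{\left(k \right)} = 9 + k$
$K = 47$ ($K = -6 + 53 = 47$)
$K + N{\left(6 \right)} = 47 + \left(9 + 6\right) = 47 + 15 = 62$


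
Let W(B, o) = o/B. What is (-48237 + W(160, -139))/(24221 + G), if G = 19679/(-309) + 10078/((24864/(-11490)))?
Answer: -617683979829/249698385100 ≈ -2.4737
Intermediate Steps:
G = -3022527553/640248 (G = 19679*(-1/309) + 10078/((24864*(-1/11490))) = -19679/309 + 10078/(-4144/1915) = -19679/309 + 10078*(-1915/4144) = -19679/309 - 9649685/2072 = -3022527553/640248 ≈ -4720.9)
(-48237 + W(160, -139))/(24221 + G) = (-48237 - 139/160)/(24221 - 3022527553/640248) = (-48237 - 139*1/160)/(12484919255/640248) = (-48237 - 139/160)*(640248/12484919255) = -7718059/160*640248/12484919255 = -617683979829/249698385100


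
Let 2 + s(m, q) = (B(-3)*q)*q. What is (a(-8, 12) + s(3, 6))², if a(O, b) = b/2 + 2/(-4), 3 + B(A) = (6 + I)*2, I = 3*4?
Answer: 5678689/4 ≈ 1.4197e+6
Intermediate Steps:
I = 12
B(A) = 33 (B(A) = -3 + (6 + 12)*2 = -3 + 18*2 = -3 + 36 = 33)
a(O, b) = -½ + b/2 (a(O, b) = b*(½) + 2*(-¼) = b/2 - ½ = -½ + b/2)
s(m, q) = -2 + 33*q² (s(m, q) = -2 + (33*q)*q = -2 + 33*q²)
(a(-8, 12) + s(3, 6))² = ((-½ + (½)*12) + (-2 + 33*6²))² = ((-½ + 6) + (-2 + 33*36))² = (11/2 + (-2 + 1188))² = (11/2 + 1186)² = (2383/2)² = 5678689/4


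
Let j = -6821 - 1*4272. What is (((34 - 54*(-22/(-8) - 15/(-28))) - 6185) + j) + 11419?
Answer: -42017/7 ≈ -6002.4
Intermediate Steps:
j = -11093 (j = -6821 - 4272 = -11093)
(((34 - 54*(-22/(-8) - 15/(-28))) - 6185) + j) + 11419 = (((34 - 54*(-22/(-8) - 15/(-28))) - 6185) - 11093) + 11419 = (((34 - 54*(-22*(-1/8) - 15*(-1/28))) - 6185) - 11093) + 11419 = (((34 - 54*(11/4 + 15/28)) - 6185) - 11093) + 11419 = (((34 - 54*23/7) - 6185) - 11093) + 11419 = (((34 - 1242/7) - 6185) - 11093) + 11419 = ((-1004/7 - 6185) - 11093) + 11419 = (-44299/7 - 11093) + 11419 = -121950/7 + 11419 = -42017/7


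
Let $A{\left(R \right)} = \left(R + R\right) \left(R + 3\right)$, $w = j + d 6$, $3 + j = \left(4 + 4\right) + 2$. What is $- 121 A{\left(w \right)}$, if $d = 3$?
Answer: $-169400$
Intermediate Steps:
$j = 7$ ($j = -3 + \left(\left(4 + 4\right) + 2\right) = -3 + \left(8 + 2\right) = -3 + 10 = 7$)
$w = 25$ ($w = 7 + 3 \cdot 6 = 7 + 18 = 25$)
$A{\left(R \right)} = 2 R \left(3 + R\right)$
$- 121 A{\left(w \right)} = - 121 \cdot 2 \cdot 25 \left(3 + 25\right) = - 121 \cdot 2 \cdot 25 \cdot 28 = \left(-121\right) 1400 = -169400$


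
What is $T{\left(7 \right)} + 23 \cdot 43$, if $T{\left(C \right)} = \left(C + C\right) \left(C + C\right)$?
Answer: $1185$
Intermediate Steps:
$T{\left(C \right)} = 4 C^{2}$ ($T{\left(C \right)} = 2 C 2 C = 4 C^{2}$)
$T{\left(7 \right)} + 23 \cdot 43 = 4 \cdot 7^{2} + 23 \cdot 43 = 4 \cdot 49 + 989 = 196 + 989 = 1185$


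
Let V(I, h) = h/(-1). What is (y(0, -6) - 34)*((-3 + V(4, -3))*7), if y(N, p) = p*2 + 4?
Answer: 0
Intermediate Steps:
V(I, h) = -h (V(I, h) = h*(-1) = -h)
y(N, p) = 4 + 2*p (y(N, p) = 2*p + 4 = 4 + 2*p)
(y(0, -6) - 34)*((-3 + V(4, -3))*7) = ((4 + 2*(-6)) - 34)*((-3 - 1*(-3))*7) = ((4 - 12) - 34)*((-3 + 3)*7) = (-8 - 34)*(0*7) = -42*0 = 0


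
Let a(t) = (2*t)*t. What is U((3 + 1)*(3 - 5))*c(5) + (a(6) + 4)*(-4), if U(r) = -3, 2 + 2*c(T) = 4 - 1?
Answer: -611/2 ≈ -305.50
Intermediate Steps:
a(t) = 2*t²
c(T) = ½ (c(T) = -1 + (4 - 1)/2 = -1 + (½)*3 = -1 + 3/2 = ½)
U((3 + 1)*(3 - 5))*c(5) + (a(6) + 4)*(-4) = -3*½ + (2*6² + 4)*(-4) = -3/2 + (2*36 + 4)*(-4) = -3/2 + (72 + 4)*(-4) = -3/2 + 76*(-4) = -3/2 - 304 = -611/2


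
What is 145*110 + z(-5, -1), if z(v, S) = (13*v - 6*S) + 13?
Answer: 15904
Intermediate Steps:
z(v, S) = 13 - 6*S + 13*v (z(v, S) = (-6*S + 13*v) + 13 = 13 - 6*S + 13*v)
145*110 + z(-5, -1) = 145*110 + (13 - 6*(-1) + 13*(-5)) = 15950 + (13 + 6 - 65) = 15950 - 46 = 15904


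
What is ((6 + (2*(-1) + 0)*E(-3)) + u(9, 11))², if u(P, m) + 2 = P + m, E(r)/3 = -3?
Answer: 1764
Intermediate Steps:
E(r) = -9 (E(r) = 3*(-3) = -9)
u(P, m) = -2 + P + m (u(P, m) = -2 + (P + m) = -2 + P + m)
((6 + (2*(-1) + 0)*E(-3)) + u(9, 11))² = ((6 + (2*(-1) + 0)*(-9)) + (-2 + 9 + 11))² = ((6 + (-2 + 0)*(-9)) + 18)² = ((6 - 2*(-9)) + 18)² = ((6 + 18) + 18)² = (24 + 18)² = 42² = 1764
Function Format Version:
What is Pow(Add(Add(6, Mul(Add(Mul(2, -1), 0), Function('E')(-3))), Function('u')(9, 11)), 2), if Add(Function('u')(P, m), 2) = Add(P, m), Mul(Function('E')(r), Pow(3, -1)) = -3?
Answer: 1764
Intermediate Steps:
Function('E')(r) = -9 (Function('E')(r) = Mul(3, -3) = -9)
Function('u')(P, m) = Add(-2, P, m) (Function('u')(P, m) = Add(-2, Add(P, m)) = Add(-2, P, m))
Pow(Add(Add(6, Mul(Add(Mul(2, -1), 0), Function('E')(-3))), Function('u')(9, 11)), 2) = Pow(Add(Add(6, Mul(Add(Mul(2, -1), 0), -9)), Add(-2, 9, 11)), 2) = Pow(Add(Add(6, Mul(Add(-2, 0), -9)), 18), 2) = Pow(Add(Add(6, Mul(-2, -9)), 18), 2) = Pow(Add(Add(6, 18), 18), 2) = Pow(Add(24, 18), 2) = Pow(42, 2) = 1764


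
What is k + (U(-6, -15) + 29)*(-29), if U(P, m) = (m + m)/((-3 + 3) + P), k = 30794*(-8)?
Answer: -247338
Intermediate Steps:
k = -246352
U(P, m) = 2*m/P (U(P, m) = (2*m)/(0 + P) = (2*m)/P = 2*m/P)
k + (U(-6, -15) + 29)*(-29) = -246352 + (2*(-15)/(-6) + 29)*(-29) = -246352 + (2*(-15)*(-⅙) + 29)*(-29) = -246352 + (5 + 29)*(-29) = -246352 + 34*(-29) = -246352 - 986 = -247338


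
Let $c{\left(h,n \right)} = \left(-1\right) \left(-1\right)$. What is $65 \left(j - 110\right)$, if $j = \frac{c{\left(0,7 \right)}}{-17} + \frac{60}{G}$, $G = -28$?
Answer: $- \frac{867880}{119} \approx -7293.1$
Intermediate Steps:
$c{\left(h,n \right)} = 1$
$j = - \frac{262}{119}$ ($j = 1 \frac{1}{-17} + \frac{60}{-28} = 1 \left(- \frac{1}{17}\right) + 60 \left(- \frac{1}{28}\right) = - \frac{1}{17} - \frac{15}{7} = - \frac{262}{119} \approx -2.2017$)
$65 \left(j - 110\right) = 65 \left(- \frac{262}{119} - 110\right) = 65 \left(- \frac{13352}{119}\right) = - \frac{867880}{119}$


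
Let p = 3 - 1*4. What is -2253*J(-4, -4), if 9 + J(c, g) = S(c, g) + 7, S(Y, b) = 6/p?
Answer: 18024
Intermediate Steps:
p = -1 (p = 3 - 4 = -1)
S(Y, b) = -6 (S(Y, b) = 6/(-1) = 6*(-1) = -6)
J(c, g) = -8 (J(c, g) = -9 + (-6 + 7) = -9 + 1 = -8)
-2253*J(-4, -4) = -2253*(-8) = 18024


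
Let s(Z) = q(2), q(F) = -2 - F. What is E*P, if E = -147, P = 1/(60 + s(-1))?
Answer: -21/8 ≈ -2.6250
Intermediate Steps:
s(Z) = -4 (s(Z) = -2 - 1*2 = -2 - 2 = -4)
P = 1/56 (P = 1/(60 - 4) = 1/56 ≈ 0.017857)
E*P = -147*1/56 = -21/8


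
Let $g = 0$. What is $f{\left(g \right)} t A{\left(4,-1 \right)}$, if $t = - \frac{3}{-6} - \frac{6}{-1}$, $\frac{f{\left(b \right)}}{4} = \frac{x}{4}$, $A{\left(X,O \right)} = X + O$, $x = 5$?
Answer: $\frac{195}{2} \approx 97.5$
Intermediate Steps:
$A{\left(X,O \right)} = O + X$
$f{\left(b \right)} = 5$ ($f{\left(b \right)} = 4 \cdot \frac{5}{4} = 5$)
$t = \frac{13}{2}$ ($t = \left(-3\right) \left(- \frac{1}{6}\right) - -6 = \frac{1}{2} + 6 = \frac{13}{2} \approx 6.5$)
$f{\left(g \right)} t A{\left(4,-1 \right)} = 5 \cdot \frac{13}{2} \left(-1 + 4\right) = \frac{65}{2} \cdot 3 = \frac{195}{2}$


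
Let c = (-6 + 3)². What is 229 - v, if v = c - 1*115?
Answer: 335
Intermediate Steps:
c = 9 (c = (-3)² = 9)
v = -106 (v = 9 - 1*115 = 9 - 115 = -106)
229 - v = 229 - 1*(-106) = 229 + 106 = 335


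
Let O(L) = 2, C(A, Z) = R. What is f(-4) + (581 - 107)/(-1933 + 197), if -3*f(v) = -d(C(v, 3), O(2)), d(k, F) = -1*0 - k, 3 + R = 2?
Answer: 157/2604 ≈ 0.060292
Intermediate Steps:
R = -1 (R = -3 + 2 = -1)
C(A, Z) = -1
d(k, F) = -k (d(k, F) = 0 - k = -k)
f(v) = ⅓ (f(v) = -(-1)*(-1*(-1))/3 = -(-1)/3 = -⅓*(-1) = ⅓)
f(-4) + (581 - 107)/(-1933 + 197) = ⅓ + (581 - 107)/(-1933 + 197) = ⅓ + 474/(-1736) = ⅓ + 474*(-1/1736) = ⅓ - 237/868 = 157/2604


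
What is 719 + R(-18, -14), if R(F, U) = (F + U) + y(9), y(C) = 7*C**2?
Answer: 1254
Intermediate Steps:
R(F, U) = 567 + F + U (R(F, U) = (F + U) + 7*9**2 = (F + U) + 7*81 = (F + U) + 567 = 567 + F + U)
719 + R(-18, -14) = 719 + (567 - 18 - 14) = 719 + 535 = 1254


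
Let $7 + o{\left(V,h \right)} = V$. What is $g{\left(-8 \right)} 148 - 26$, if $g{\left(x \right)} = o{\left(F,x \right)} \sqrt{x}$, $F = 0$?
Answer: $-26 - 2072 i \sqrt{2} \approx -26.0 - 2930.3 i$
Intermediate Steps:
$o{\left(V,h \right)} = -7 + V$
$g{\left(x \right)} = - 7 \sqrt{x}$ ($g{\left(x \right)} = \left(-7 + 0\right) \sqrt{x} = - 7 \sqrt{x}$)
$g{\left(-8 \right)} 148 - 26 = - 7 \sqrt{-8} \cdot 148 - 26 = - 7 \cdot 2 i \sqrt{2} \cdot 148 - 26 = - 14 i \sqrt{2} \cdot 148 - 26 = - 2072 i \sqrt{2} - 26 = -26 - 2072 i \sqrt{2}$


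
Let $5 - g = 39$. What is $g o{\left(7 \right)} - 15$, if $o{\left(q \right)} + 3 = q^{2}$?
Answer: $-1579$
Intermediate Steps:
$o{\left(q \right)} = -3 + q^{2}$
$g = -34$ ($g = 5 - 39 = -34$)
$g o{\left(7 \right)} - 15 = - 34 \left(-3 + 7^{2}\right) - 15 = - 34 \left(-3 + 49\right) - 15 = \left(-34\right) 46 - 15 = -1564 - 15 = -1579$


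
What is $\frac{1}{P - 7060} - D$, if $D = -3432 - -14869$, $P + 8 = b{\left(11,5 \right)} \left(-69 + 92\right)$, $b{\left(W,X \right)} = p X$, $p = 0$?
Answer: $- \frac{80836717}{7068} \approx -11437.0$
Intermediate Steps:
$b{\left(W,X \right)} = 0$ ($b{\left(W,X \right)} = 0 X = 0$)
$P = -8$ ($P = -8 + 0 \left(-69 + 92\right) = -8 + 0 \cdot 23 = -8 + 0 = -8$)
$D = 11437$ ($D = -3432 + 14869 = 11437$)
$\frac{1}{P - 7060} - D = \frac{1}{-8 - 7060} - 11437 = \frac{1}{-7068} - 11437 = - \frac{1}{7068} - 11437 = - \frac{80836717}{7068}$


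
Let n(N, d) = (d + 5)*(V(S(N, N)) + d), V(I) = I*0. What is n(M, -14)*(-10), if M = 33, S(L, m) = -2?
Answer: -1260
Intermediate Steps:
V(I) = 0
n(N, d) = d*(5 + d) (n(N, d) = (d + 5)*(0 + d) = (5 + d)*d = d*(5 + d))
n(M, -14)*(-10) = -14*(5 - 14)*(-10) = -14*(-9)*(-10) = 126*(-10) = -1260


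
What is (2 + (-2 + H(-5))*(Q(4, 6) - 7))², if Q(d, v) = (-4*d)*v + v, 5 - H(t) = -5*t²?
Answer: 154107396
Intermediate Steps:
H(t) = 5 + 5*t² (H(t) = 5 - (-5)*t² = 5 + 5*t²)
Q(d, v) = v - 4*d*v (Q(d, v) = -4*d*v + v = v - 4*d*v)
(2 + (-2 + H(-5))*(Q(4, 6) - 7))² = (2 + (-2 + (5 + 5*(-5)²))*(6*(1 - 4*4) - 7))² = (2 + (-2 + (5 + 5*25))*(6*(1 - 16) - 7))² = (2 + (-2 + (5 + 125))*(6*(-15) - 7))² = (2 + (-2 + 130)*(-90 - 7))² = (2 + 128*(-97))² = (2 - 12416)² = (-12414)² = 154107396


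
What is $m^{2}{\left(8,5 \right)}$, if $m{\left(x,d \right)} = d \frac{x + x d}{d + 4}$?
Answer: $\frac{6400}{9} \approx 711.11$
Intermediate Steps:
$m{\left(x,d \right)} = \frac{d \left(x + d x\right)}{4 + d}$ ($m{\left(x,d \right)} = d \frac{x + d x}{4 + d} = \frac{d \left(x + d x\right)}{4 + d}$)
$m^{2}{\left(8,5 \right)} = \left(5 \cdot 8 \frac{1}{4 + 5} \left(1 + 5\right)\right)^{2} = \left(5 \cdot 8 \cdot \frac{1}{9} \cdot 6\right)^{2} = \left(\frac{80}{3}\right)^{2} = \frac{6400}{9}$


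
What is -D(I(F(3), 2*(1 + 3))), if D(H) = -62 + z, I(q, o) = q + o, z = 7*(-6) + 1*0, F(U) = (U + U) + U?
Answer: 104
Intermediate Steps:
F(U) = 3*U (F(U) = 2*U + U = 3*U)
z = -42 (z = -42 + 0 = -42)
I(q, o) = o + q
D(H) = -104 (D(H) = -62 - 42 = -104)
-D(I(F(3), 2*(1 + 3))) = -1*(-104) = 104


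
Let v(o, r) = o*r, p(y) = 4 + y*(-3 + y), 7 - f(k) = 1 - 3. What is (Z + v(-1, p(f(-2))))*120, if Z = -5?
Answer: -7560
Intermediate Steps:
f(k) = 9 (f(k) = 7 - (1 - 3) = 7 - 1*(-2) = 7 + 2 = 9)
(Z + v(-1, p(f(-2))))*120 = (-5 - (4 + 9² - 3*9))*120 = (-5 - (4 + 81 - 27))*120 = (-5 - 1*58)*120 = (-5 - 58)*120 = -63*120 = -7560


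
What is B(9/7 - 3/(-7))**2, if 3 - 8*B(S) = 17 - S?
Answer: 1849/784 ≈ 2.3584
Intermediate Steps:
B(S) = -7/4 + S/8 (B(S) = 3/8 - (17 - S)/8 = 3/8 + (-17/8 + S/8) = -7/4 + S/8)
B(9/7 - 3/(-7))**2 = (-7/4 + (9/7 - 3/(-7))/8)**2 = (-7/4 + (9*(1/7) - 3*(-1/7))/8)**2 = (-7/4 + (9/7 + 3/7)/8)**2 = (-7/4 + (1/8)*(12/7))**2 = (-7/4 + 3/14)**2 = (-43/28)**2 = 1849/784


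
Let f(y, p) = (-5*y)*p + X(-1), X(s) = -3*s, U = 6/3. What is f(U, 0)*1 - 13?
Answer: -10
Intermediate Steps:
U = 2 (U = 6*(⅓) = 2)
f(y, p) = 3 - 5*p*y (f(y, p) = (-5*y)*p - 3*(-1) = -5*p*y + 3 = 3 - 5*p*y)
f(U, 0)*1 - 13 = (3 - 5*0*2)*1 - 13 = (3 + 0)*1 - 13 = 3*1 - 13 = 3 - 13 = -10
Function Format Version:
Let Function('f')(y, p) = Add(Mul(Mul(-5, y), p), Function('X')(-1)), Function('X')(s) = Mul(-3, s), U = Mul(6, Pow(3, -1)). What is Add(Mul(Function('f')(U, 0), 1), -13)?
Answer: -10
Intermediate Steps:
U = 2 (U = Mul(6, Rational(1, 3)) = 2)
Function('f')(y, p) = Add(3, Mul(-5, p, y)) (Function('f')(y, p) = Add(Mul(Mul(-5, y), p), Mul(-3, -1)) = Add(Mul(-5, p, y), 3) = Add(3, Mul(-5, p, y)))
Add(Mul(Function('f')(U, 0), 1), -13) = Add(Mul(Add(3, Mul(-5, 0, 2)), 1), -13) = Add(Mul(Add(3, 0), 1), -13) = Add(Mul(3, 1), -13) = Add(3, -13) = -10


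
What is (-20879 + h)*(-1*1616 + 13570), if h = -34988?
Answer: -667834118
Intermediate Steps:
(-20879 + h)*(-1*1616 + 13570) = (-20879 - 34988)*(-1*1616 + 13570) = -55867*(-1616 + 13570) = -55867*11954 = -667834118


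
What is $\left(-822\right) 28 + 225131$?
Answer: $202115$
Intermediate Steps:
$\left(-822\right) 28 + 225131 = -23016 + 225131 = 202115$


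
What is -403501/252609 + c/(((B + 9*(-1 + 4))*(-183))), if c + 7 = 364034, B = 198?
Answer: -5170030958/495294075 ≈ -10.438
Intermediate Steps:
c = 364027 (c = -7 + 364034 = 364027)
-403501/252609 + c/(((B + 9*(-1 + 4))*(-183))) = -403501/252609 + 364027/(((198 + 9*(-1 + 4))*(-183))) = -403501*1/252609 + 364027/(((198 + 9*3)*(-183))) = -57643/36087 + 364027/(((198 + 27)*(-183))) = -57643/36087 + 364027/((225*(-183))) = -57643/36087 + 364027/(-41175) = -57643/36087 + 364027*(-1/41175) = -57643/36087 - 364027/41175 = -5170030958/495294075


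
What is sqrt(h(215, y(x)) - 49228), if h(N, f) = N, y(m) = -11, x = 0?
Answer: I*sqrt(49013) ≈ 221.39*I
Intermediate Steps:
sqrt(h(215, y(x)) - 49228) = sqrt(215 - 49228) = sqrt(-49013) = I*sqrt(49013)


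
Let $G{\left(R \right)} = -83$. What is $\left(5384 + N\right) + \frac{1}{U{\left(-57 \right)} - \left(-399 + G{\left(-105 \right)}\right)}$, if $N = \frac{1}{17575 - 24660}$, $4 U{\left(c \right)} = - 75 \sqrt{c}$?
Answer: $\frac{154024859104471}{28607876765} + \frac{300 i \sqrt{57}}{4037809} \approx 5384.0 + 0.00056094 i$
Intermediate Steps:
$U{\left(c \right)} = - \frac{75 \sqrt{c}}{4}$ ($U{\left(c \right)} = \frac{\left(-75\right) \sqrt{c}}{4} = - \frac{75 \sqrt{c}}{4}$)
$N = - \frac{1}{7085}$ ($N = \frac{1}{-7085} = - \frac{1}{7085} \approx -0.00014114$)
$\left(5384 + N\right) + \frac{1}{U{\left(-57 \right)} - \left(-399 + G{\left(-105 \right)}\right)} = \left(5384 - \frac{1}{7085}\right) + \frac{1}{- \frac{75 \sqrt{-57}}{4} + \left(399 - -83\right)} = \frac{38145639}{7085} + \frac{1}{- \frac{75 i \sqrt{57}}{4} + \left(399 + 83\right)} = \frac{38145639}{7085} + \frac{1}{- \frac{75 i \sqrt{57}}{4} + 482} = \frac{38145639}{7085} + \frac{1}{482 - \frac{75 i \sqrt{57}}{4}}$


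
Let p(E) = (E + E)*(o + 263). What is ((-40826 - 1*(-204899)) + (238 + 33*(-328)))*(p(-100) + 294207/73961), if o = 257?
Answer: -1180568251778191/73961 ≈ -1.5962e+10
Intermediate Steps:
p(E) = 1040*E (p(E) = (E + E)*(257 + 263) = (2*E)*520 = 1040*E)
((-40826 - 1*(-204899)) + (238 + 33*(-328)))*(p(-100) + 294207/73961) = ((-40826 - 1*(-204899)) + (238 + 33*(-328)))*(1040*(-100) + 294207/73961) = ((-40826 + 204899) + (238 - 10824))*(-104000 + 294207*(1/73961)) = (164073 - 10586)*(-104000 + 294207/73961) = 153487*(-7691649793/73961) = -1180568251778191/73961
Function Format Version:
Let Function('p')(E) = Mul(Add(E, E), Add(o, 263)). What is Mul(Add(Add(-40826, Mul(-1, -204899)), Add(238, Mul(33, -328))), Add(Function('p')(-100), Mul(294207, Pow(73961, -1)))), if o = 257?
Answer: Rational(-1180568251778191, 73961) ≈ -1.5962e+10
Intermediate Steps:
Function('p')(E) = Mul(1040, E) (Function('p')(E) = Mul(Add(E, E), Add(257, 263)) = Mul(Mul(2, E), 520) = Mul(1040, E))
Mul(Add(Add(-40826, Mul(-1, -204899)), Add(238, Mul(33, -328))), Add(Function('p')(-100), Mul(294207, Pow(73961, -1)))) = Mul(Add(Add(-40826, Mul(-1, -204899)), Add(238, Mul(33, -328))), Add(Mul(1040, -100), Mul(294207, Pow(73961, -1)))) = Mul(Add(Add(-40826, 204899), Add(238, -10824)), Add(-104000, Mul(294207, Rational(1, 73961)))) = Mul(Add(164073, -10586), Add(-104000, Rational(294207, 73961))) = Mul(153487, Rational(-7691649793, 73961)) = Rational(-1180568251778191, 73961)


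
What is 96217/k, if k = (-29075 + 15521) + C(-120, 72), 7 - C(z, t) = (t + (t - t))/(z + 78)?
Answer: -673519/94817 ≈ -7.1034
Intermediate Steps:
C(z, t) = 7 - t/(78 + z) (C(z, t) = 7 - (t + (t - t))/(z + 78) = 7 - (t + 0)/(78 + z) = 7 - t/(78 + z))
k = -94817/7 (k = (-29075 + 15521) + (546 - 1*72 + 7*(-120))/(78 - 120) = -13554 + (546 - 72 - 840)/(-42) = -13554 - 1/42*(-366) = -13554 + 61/7 = -94817/7 ≈ -13545.)
96217/k = 96217/(-94817/7) = 96217*(-7/94817) = -673519/94817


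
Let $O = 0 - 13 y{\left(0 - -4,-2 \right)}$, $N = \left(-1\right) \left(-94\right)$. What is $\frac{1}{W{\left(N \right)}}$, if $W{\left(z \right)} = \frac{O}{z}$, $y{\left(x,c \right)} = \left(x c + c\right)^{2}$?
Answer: $- \frac{47}{650} \approx -0.072308$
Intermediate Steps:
$y{\left(x,c \right)} = \left(c + c x\right)^{2}$ ($y{\left(x,c \right)} = \left(c x + c\right)^{2} = \left(c + c x\right)^{2}$)
$N = 94$
$O = -1300$ ($O = 0 - 13 \left(-2\right)^{2} \left(1 + \left(0 - -4\right)\right)^{2} = 0 - 13 \cdot 4 \left(1 + \left(0 + 4\right)\right)^{2} = 0 - 13 \cdot 4 \left(1 + 4\right)^{2} = 0 - 13 \cdot 4 \cdot 5^{2} = 0 - 13 \cdot 4 \cdot 25 = 0 - 1300 = -1300$)
$W{\left(z \right)} = - \frac{1300}{z}$
$\frac{1}{W{\left(N \right)}} = \frac{1}{\left(-1300\right) \frac{1}{94}} = \frac{1}{- \frac{650}{47}} = - \frac{47}{650}$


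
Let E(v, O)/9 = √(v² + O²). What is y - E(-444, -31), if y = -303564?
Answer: -303564 - 9*√198097 ≈ -3.0757e+5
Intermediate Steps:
E(v, O) = 9*√(O² + v²) (E(v, O) = 9*√(v² + O²) = 9*√(O² + v²))
y - E(-444, -31) = -303564 - 9*√((-31)² + (-444)²) = -303564 - 9*√(961 + 197136) = -303564 - 9*√198097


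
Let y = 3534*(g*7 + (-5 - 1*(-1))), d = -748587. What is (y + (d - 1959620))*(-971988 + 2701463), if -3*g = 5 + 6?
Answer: -4865097919275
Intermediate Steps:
g = -11/3 (g = -(5 + 6)/3 = -⅓*11 = -11/3 ≈ -3.6667)
y = -104842 (y = 3534*(-11/3*7 + (-5 - 1*(-1))) = 3534*(-77/3 + (-5 + 1)) = 3534*(-77/3 - 4) = 3534*(-89/3) = -104842)
(y + (d - 1959620))*(-971988 + 2701463) = (-104842 + (-748587 - 1959620))*(-971988 + 2701463) = (-104842 - 2708207)*1729475 = -2813049*1729475 = -4865097919275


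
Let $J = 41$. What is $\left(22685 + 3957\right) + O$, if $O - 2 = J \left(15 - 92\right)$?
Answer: $23487$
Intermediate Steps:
$O = -3155$ ($O = 2 + 41 \left(15 - 92\right) = 2 + 41 \left(-77\right) = 2 - 3157 = -3155$)
$\left(22685 + 3957\right) + O = \left(22685 + 3957\right) - 3155 = 26642 - 3155 = 23487$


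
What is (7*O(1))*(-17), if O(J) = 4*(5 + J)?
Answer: -2856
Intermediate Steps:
O(J) = 20 + 4*J
(7*O(1))*(-17) = (7*(20 + 4*1))*(-17) = (7*(20 + 4))*(-17) = (7*24)*(-17) = 168*(-17) = -2856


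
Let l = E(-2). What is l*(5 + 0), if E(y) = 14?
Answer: 70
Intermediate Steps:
l = 14
l*(5 + 0) = 14*(5 + 0) = 14*5 = 70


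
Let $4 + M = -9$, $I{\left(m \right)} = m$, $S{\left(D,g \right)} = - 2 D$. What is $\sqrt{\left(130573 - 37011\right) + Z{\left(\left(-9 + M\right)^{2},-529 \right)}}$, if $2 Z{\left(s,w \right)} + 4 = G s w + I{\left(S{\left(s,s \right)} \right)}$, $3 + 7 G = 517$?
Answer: $\frac{2 i \sqrt{114012010}}{7} \approx 3050.8 i$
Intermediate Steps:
$M = -13$ ($M = -4 - 9 = -13$)
$G = \frac{514}{7}$ ($G = - \frac{3}{7} + \frac{1}{7} \cdot 517 = - \frac{3}{7} + \frac{517}{7} = \frac{514}{7} \approx 73.429$)
$Z{\left(s,w \right)} = -2 - s + \frac{257 s w}{7}$ ($Z{\left(s,w \right)} = -2 + \frac{\frac{514 s}{7} w - 2 s}{2} = -2 + \frac{\frac{514 s w}{7} - 2 s}{2} = -2 + \frac{- 2 s + \frac{514 s w}{7}}{2} = -2 + \left(- s + \frac{257 s w}{7}\right) = -2 - s + \frac{257 s w}{7}$)
$\sqrt{\left(130573 - 37011\right) + Z{\left(\left(-9 + M\right)^{2},-529 \right)}} = \sqrt{\left(130573 - 37011\right) - \left(2 + \left(-9 - 13\right)^{2} - \frac{257}{7} \left(-9 - 13\right)^{2} \left(-529\right)\right)} = \sqrt{\left(130573 - 37011\right) - \left(486 - \frac{257}{7} \left(-22\right)^{2} \left(-529\right)\right)} = \sqrt{93562 - \left(486 + \frac{65801252}{7}\right)} = \sqrt{93562 - \frac{65804654}{7}} = \sqrt{- \frac{65149720}{7}} = \frac{2 i \sqrt{114012010}}{7}$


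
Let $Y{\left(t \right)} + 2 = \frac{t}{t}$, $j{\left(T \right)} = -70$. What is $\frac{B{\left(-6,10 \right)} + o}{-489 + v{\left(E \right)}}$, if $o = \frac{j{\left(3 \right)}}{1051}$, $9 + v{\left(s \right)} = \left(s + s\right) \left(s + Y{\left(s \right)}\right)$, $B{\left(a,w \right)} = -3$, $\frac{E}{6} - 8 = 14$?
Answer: $- \frac{3223}{35824386} \approx -8.9967 \cdot 10^{-5}$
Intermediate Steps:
$E = 132$ ($E = 48 + 6 \cdot 14 = 48 + 84 = 132$)
$Y{\left(t \right)} = -1$ ($Y{\left(t \right)} = -2 + \frac{t}{t} = -2 + 1 = -1$)
$v{\left(s \right)} = -9 + 2 s \left(-1 + s\right)$ ($v{\left(s \right)} = -9 + \left(s + s\right) \left(s - 1\right) = -9 + 2 s \left(-1 + s\right)$)
$o = - \frac{70}{1051} \approx -0.066603$
$\frac{B{\left(-6,10 \right)} + o}{-489 + v{\left(E \right)}} = \frac{-3 - \frac{70}{1051}}{-489 - \left(273 - 34848\right)} = - \frac{3223}{1051 \left(-489 - -34575\right)} = - \frac{3223}{1051 \left(-489 + 34575\right)} = - \frac{3223}{1051 \cdot 34086} = \left(- \frac{3223}{1051}\right) \frac{1}{34086} = - \frac{3223}{35824386}$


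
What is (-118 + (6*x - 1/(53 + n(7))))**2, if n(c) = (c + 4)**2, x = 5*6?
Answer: 116359369/30276 ≈ 3843.3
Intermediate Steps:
x = 30
n(c) = (4 + c)**2
(-118 + (6*x - 1/(53 + n(7))))**2 = (-118 + (6*30 - 1/(53 + (4 + 7)**2)))**2 = (-118 + (180 - 1/(53 + 11**2)))**2 = (-118 + (180 - 1/(53 + 121)))**2 = (-118 + (180 - 1/174))**2 = (-118 + 31319/174)**2 = (10787/174)**2 = 116359369/30276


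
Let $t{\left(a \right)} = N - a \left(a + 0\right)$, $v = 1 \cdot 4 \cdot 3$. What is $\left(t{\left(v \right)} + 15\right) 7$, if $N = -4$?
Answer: $-931$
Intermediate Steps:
$v = 12$ ($v = 4 \cdot 3 = 12$)
$t{\left(a \right)} = -4 - a^{2}$ ($t{\left(a \right)} = -4 - a \left(a + 0\right) = -4 - a a = -4 - a^{2}$)
$\left(t{\left(v \right)} + 15\right) 7 = \left(\left(-4 - 12^{2}\right) + 15\right) 7 = \left(\left(-4 - 144\right) + 15\right) 7 = \left(-148 + 15\right) 7 = \left(-133\right) 7 = -931$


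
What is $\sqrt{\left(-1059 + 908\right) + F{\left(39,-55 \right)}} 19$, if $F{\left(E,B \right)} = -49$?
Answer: $190 i \sqrt{2} \approx 268.7 i$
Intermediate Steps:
$\sqrt{\left(-1059 + 908\right) + F{\left(39,-55 \right)}} 19 = \sqrt{\left(-1059 + 908\right) - 49} \cdot 19 = \sqrt{-151 - 49} \cdot 19 = \sqrt{-200} \cdot 19 = 10 i \sqrt{2} \cdot 19 = 190 i \sqrt{2}$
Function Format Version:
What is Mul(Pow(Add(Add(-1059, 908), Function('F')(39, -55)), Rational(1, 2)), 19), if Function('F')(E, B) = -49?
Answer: Mul(190, I, Pow(2, Rational(1, 2))) ≈ Mul(268.70, I)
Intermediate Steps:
Mul(Pow(Add(Add(-1059, 908), Function('F')(39, -55)), Rational(1, 2)), 19) = Mul(Pow(Add(Add(-1059, 908), -49), Rational(1, 2)), 19) = Mul(Pow(Add(-151, -49), Rational(1, 2)), 19) = Mul(Pow(-200, Rational(1, 2)), 19) = Mul(Mul(10, I, Pow(2, Rational(1, 2))), 19) = Mul(190, I, Pow(2, Rational(1, 2)))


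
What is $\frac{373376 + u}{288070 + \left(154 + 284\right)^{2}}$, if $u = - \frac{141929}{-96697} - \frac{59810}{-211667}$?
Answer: $\frac{7642132963486237}{9822670461024686} \approx 0.77801$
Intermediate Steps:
$u = \frac{35825133213}{20467563899}$ ($u = \left(-141929\right) \left(- \frac{1}{96697}\right) - - \frac{59810}{211667} = \frac{141929}{96697} + \frac{59810}{211667} = \frac{35825133213}{20467563899} \approx 1.7503$)
$\frac{373376 + u}{288070 + \left(154 + 284\right)^{2}} = \frac{373376 + \frac{35825133213}{20467563899}}{288070 + \left(154 + 284\right)^{2}} = \frac{7642132963486237}{20467563899 \left(288070 + 438^{2}\right)} = \frac{7642132963486237}{20467563899 \left(288070 + 191844\right)} = \frac{7642132963486237}{20467563899 \cdot 479914} = \frac{7642132963486237}{20467563899} \cdot \frac{1}{479914} = \frac{7642132963486237}{9822670461024686}$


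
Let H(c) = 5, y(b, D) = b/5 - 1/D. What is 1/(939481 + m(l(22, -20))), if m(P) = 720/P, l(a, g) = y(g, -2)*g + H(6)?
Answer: 5/4697453 ≈ 1.0644e-6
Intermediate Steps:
y(b, D) = -1/D + b/5 (y(b, D) = b*(⅕) - 1/D = b/5 - 1/D = -1/D + b/5)
l(a, g) = 5 + g*(½ + g/5) (l(a, g) = (-1/(-2) + g/5)*g + 5 = (-1*(-½) + g/5)*g + 5 = (½ + g/5)*g + 5 = g*(½ + g/5) + 5 = 5 + g*(½ + g/5))
1/(939481 + m(l(22, -20))) = 1/(939481 + 720/(5 + (⅒)*(-20)*(5 + 2*(-20)))) = 1/(939481 + 720/(5 + (⅒)*(-20)*(5 - 40))) = 1/(939481 + 720/(5 + (⅒)*(-20)*(-35))) = 1/(939481 + 720/(5 + 70)) = 1/(939481 + 720/75) = 1/(939481 + 720*(1/75)) = 1/(939481 + 48/5) = 1/(4697453/5) = 5/4697453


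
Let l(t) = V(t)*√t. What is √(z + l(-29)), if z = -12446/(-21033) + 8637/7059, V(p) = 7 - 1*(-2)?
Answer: √(494023604316645 + 2449324338441201*I*√29)/16496883 ≈ 5.0158 + 4.8314*I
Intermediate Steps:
V(p) = 9 (V(p) = 7 + 2 = 9)
z = 89839445/49490649 (z = -12446*(-1/21033) + 8637*(1/7059) = 12446/21033 + 2879/2353 = 89839445/49490649 ≈ 1.8153)
l(t) = 9*√t
√(z + l(-29)) = √(89839445/49490649 + 9*√(-29)) = √(89839445/49490649 + 9*(I*√29)) = √(89839445/49490649 + 9*I*√29)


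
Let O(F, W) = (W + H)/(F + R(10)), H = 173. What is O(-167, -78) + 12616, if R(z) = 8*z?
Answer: 1097497/87 ≈ 12615.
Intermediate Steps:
O(F, W) = (173 + W)/(80 + F) (O(F, W) = (W + 173)/(F + 8*10) = (173 + W)/(F + 80) = (173 + W)/(80 + F))
O(-167, -78) + 12616 = (173 - 78)/(80 - 167) + 12616 = 95/(-87) + 12616 = -1/87*95 + 12616 = -95/87 + 12616 = 1097497/87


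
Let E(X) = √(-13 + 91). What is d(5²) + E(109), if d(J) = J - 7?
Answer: 18 + √78 ≈ 26.832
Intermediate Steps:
d(J) = -7 + J
E(X) = √78
d(5²) + E(109) = (-7 + 5²) + √78 = (-7 + 25) + √78 = 18 + √78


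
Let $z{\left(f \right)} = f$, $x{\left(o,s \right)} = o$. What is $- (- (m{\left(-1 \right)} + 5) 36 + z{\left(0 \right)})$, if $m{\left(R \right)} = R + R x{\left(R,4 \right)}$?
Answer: $180$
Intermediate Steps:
$m{\left(R \right)} = R + R^{2}$ ($m{\left(R \right)} = R + R R = R + R^{2}$)
$- (- (m{\left(-1 \right)} + 5) 36 + z{\left(0 \right)}) = - (- (- (1 - 1) + 5) 36 + 0) = - (- (\left(-1\right) 0 + 5) 36 + 0) = - (- (0 + 5) 36 + 0) = - (\left(-1\right) 5 \cdot 36 + 0) = - (\left(-5\right) 36 + 0) = - (-180 + 0) = \left(-1\right) \left(-180\right) = 180$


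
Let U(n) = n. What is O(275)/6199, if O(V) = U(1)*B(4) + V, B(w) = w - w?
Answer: 275/6199 ≈ 0.044362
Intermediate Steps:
B(w) = 0
O(V) = V (O(V) = 1*0 + V = 0 + V = V)
O(275)/6199 = 275/6199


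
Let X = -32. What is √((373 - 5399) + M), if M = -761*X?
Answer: √19326 ≈ 139.02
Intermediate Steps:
M = 24352 (M = -761*(-32) = 24352)
√((373 - 5399) + M) = √((373 - 5399) + 24352) = √(-5026 + 24352) = √19326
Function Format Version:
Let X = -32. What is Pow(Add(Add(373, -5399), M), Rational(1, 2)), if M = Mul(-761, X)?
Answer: Pow(19326, Rational(1, 2)) ≈ 139.02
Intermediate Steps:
M = 24352 (M = Mul(-761, -32) = 24352)
Pow(Add(Add(373, -5399), M), Rational(1, 2)) = Pow(Add(Add(373, -5399), 24352), Rational(1, 2)) = Pow(Add(-5026, 24352), Rational(1, 2)) = Pow(19326, Rational(1, 2))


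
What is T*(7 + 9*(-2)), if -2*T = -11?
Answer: -121/2 ≈ -60.500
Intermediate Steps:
T = 11/2 (T = -½*(-11) = 11/2 ≈ 5.5000)
T*(7 + 9*(-2)) = 11*(7 + 9*(-2))/2 = 11*(7 - 18)/2 = (11/2)*(-11) = -121/2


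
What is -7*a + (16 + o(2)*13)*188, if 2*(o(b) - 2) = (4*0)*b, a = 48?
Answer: 7560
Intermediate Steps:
o(b) = 2 (o(b) = 2 + ((4*0)*b)/2 = 2 + (0*b)/2 = 2 + (1/2)*0 = 2 + 0 = 2)
-7*a + (16 + o(2)*13)*188 = -7*48 + (16 + 2*13)*188 = -336 + (16 + 26)*188 = -336 + 42*188 = -336 + 7896 = 7560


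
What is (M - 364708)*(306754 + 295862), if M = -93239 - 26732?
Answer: -292075320264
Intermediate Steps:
M = -119971
(M - 364708)*(306754 + 295862) = (-119971 - 364708)*(306754 + 295862) = -484679*602616 = -292075320264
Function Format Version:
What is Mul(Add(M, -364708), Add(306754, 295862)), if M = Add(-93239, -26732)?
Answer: -292075320264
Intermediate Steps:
M = -119971
Mul(Add(M, -364708), Add(306754, 295862)) = Mul(Add(-119971, -364708), Add(306754, 295862)) = Mul(-484679, 602616) = -292075320264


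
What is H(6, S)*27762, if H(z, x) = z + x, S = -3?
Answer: 83286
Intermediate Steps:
H(z, x) = x + z
H(6, S)*27762 = (-3 + 6)*27762 = 3*27762 = 83286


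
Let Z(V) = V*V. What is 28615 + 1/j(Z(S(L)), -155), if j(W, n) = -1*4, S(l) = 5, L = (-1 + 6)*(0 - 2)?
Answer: 114459/4 ≈ 28615.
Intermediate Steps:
L = -10 (L = 5*(-2) = -10)
Z(V) = V**2
j(W, n) = -4
28615 + 1/j(Z(S(L)), -155) = 28615 + 1/(-4) = 28615 - 1/4 = 114459/4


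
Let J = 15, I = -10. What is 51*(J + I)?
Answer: 255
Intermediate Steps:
51*(J + I) = 51*(15 - 10) = 51*5 = 255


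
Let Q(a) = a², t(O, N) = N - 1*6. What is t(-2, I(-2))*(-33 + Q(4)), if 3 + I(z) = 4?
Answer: 85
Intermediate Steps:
I(z) = 1 (I(z) = -3 + 4 = 1)
t(O, N) = -6 + N (t(O, N) = N - 6 = -6 + N)
t(-2, I(-2))*(-33 + Q(4)) = (-6 + 1)*(-33 + 4²) = -5*(-33 + 16) = -5*(-17) = 85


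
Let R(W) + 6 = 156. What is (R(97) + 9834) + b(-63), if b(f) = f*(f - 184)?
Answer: 25545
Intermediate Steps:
b(f) = f*(-184 + f)
R(W) = 150 (R(W) = -6 + 156 = 150)
(R(97) + 9834) + b(-63) = (150 + 9834) - 63*(-184 - 63) = 9984 - 63*(-247) = 9984 + 15561 = 25545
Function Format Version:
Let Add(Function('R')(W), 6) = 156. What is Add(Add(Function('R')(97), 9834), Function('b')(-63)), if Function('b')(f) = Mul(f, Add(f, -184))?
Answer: 25545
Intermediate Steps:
Function('b')(f) = Mul(f, Add(-184, f))
Function('R')(W) = 150 (Function('R')(W) = Add(-6, 156) = 150)
Add(Add(Function('R')(97), 9834), Function('b')(-63)) = Add(Add(150, 9834), Mul(-63, Add(-184, -63))) = Add(9984, Mul(-63, -247)) = Add(9984, 15561) = 25545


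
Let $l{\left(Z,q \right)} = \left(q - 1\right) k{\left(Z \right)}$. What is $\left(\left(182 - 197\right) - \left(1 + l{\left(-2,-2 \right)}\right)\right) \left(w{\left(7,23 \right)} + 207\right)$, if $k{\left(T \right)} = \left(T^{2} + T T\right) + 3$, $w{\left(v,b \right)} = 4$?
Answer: $3587$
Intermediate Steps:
$k{\left(T \right)} = 3 + 2 T^{2}$ ($k{\left(T \right)} = \left(T^{2} + T^{2}\right) + 3 = 2 T^{2} + 3 = 3 + 2 T^{2}$)
$l{\left(Z,q \right)} = \left(-1 + q\right) \left(3 + 2 Z^{2}\right)$ ($l{\left(Z,q \right)} = \left(q - 1\right) \left(3 + 2 Z^{2}\right) = \left(-1 + q\right) \left(3 + 2 Z^{2}\right)$)
$\left(\left(182 - 197\right) - \left(1 + l{\left(-2,-2 \right)}\right)\right) \left(w{\left(7,23 \right)} + 207\right) = \left(\left(182 - 197\right) - \left(1 + \left(-1 - 2\right) \left(3 + 2 \left(-2\right)^{2}\right)\right)\right) \left(4 + 207\right) = \left(-15 - \left(1 - 3 \left(3 + 2 \cdot 4\right)\right)\right) 211 = \left(-15 - \left(1 - 3 \left(3 + 8\right)\right)\right) 211 = \left(-15 - \left(1 - 33\right)\right) 211 = \left(-15 - -32\right) 211 = \left(-15 + \left(-1 + 33\right)\right) 211 = \left(-15 + 32\right) 211 = 17 \cdot 211 = 3587$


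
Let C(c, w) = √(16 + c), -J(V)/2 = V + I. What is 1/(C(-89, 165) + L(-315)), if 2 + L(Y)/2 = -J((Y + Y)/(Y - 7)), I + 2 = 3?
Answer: 4140/71017 - 529*I*√73/71017 ≈ 0.058296 - 0.063644*I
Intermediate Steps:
I = 1 (I = -2 + 3 = 1)
J(V) = -2 - 2*V (J(V) = -2*(V + 1) = -2*(1 + V) = -2 - 2*V)
L(Y) = 8*Y/(-7 + Y) (L(Y) = -4 + 2*(-(-2 - 2*(Y + Y)/(Y - 7))) = -4 + 2*(-(-2 - 2*2*Y/(-7 + Y))) = -4 + 2*(-(-2 - 4*Y/(-7 + Y))) = -4 + 2*(2 + 4*Y/(-7 + Y)) = -4 + (4 + 8*Y/(-7 + Y)) = 8*Y/(-7 + Y))
1/(C(-89, 165) + L(-315)) = 1/(√(16 - 89) + 8*(-315)/(-7 - 315)) = 1/(√(-73) + 8*(-315)/(-322)) = 1/(I*√73 + 8*(-315)*(-1/322)) = 1/(I*√73 + 180/23) = 1/(180/23 + I*√73)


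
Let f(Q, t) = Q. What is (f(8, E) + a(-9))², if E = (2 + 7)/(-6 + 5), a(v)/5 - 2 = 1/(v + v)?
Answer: 101761/324 ≈ 314.08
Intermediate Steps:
a(v) = 10 + 5/(2*v) (a(v) = 10 + 5/(v + v) = 10 + 5/((2*v)) = 10 + 5*(1/(2*v)) = 10 + 5/(2*v))
E = -9 (E = 9/(-1) = 9*(-1) = -9)
(f(8, E) + a(-9))² = (8 + (10 + (5/2)/(-9)))² = (8 + (10 + (5/2)*(-⅑)))² = (8 + (10 - 5/18))² = (8 + 175/18)² = (319/18)² = 101761/324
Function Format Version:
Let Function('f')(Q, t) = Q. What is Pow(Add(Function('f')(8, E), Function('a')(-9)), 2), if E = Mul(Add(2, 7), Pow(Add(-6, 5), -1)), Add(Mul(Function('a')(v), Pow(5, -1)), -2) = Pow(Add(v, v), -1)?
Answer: Rational(101761, 324) ≈ 314.08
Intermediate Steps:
Function('a')(v) = Add(10, Mul(Rational(5, 2), Pow(v, -1))) (Function('a')(v) = Add(10, Mul(5, Pow(Add(v, v), -1))) = Add(10, Mul(5, Pow(Mul(2, v), -1))) = Add(10, Mul(5, Mul(Rational(1, 2), Pow(v, -1)))) = Add(10, Mul(Rational(5, 2), Pow(v, -1))))
E = -9 (E = Mul(9, Pow(-1, -1)) = Mul(9, -1) = -9)
Pow(Add(Function('f')(8, E), Function('a')(-9)), 2) = Pow(Add(8, Add(10, Mul(Rational(5, 2), Pow(-9, -1)))), 2) = Pow(Add(8, Add(10, Mul(Rational(5, 2), Rational(-1, 9)))), 2) = Pow(Add(8, Add(10, Rational(-5, 18))), 2) = Pow(Add(8, Rational(175, 18)), 2) = Pow(Rational(319, 18), 2) = Rational(101761, 324)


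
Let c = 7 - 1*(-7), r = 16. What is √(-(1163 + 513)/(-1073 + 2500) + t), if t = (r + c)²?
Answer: 56*√583643/1427 ≈ 29.980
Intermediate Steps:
c = 14 (c = 7 + 7 = 14)
t = 900 (t = (16 + 14)² = 30² = 900)
√(-(1163 + 513)/(-1073 + 2500) + t) = √(-(1163 + 513)/(-1073 + 2500) + 900) = √(-1676/1427 + 900) = √(1282624/1427) = 56*√583643/1427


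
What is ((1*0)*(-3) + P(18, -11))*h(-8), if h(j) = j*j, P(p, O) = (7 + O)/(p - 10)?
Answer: -32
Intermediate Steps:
P(p, O) = (7 + O)/(-10 + p)
h(j) = j²
((1*0)*(-3) + P(18, -11))*h(-8) = ((1*0)*(-3) + (7 - 11)/(-10 + 18))*(-8)² = (0*(-3) - 4/8)*64 = (0 + (⅛)*(-4))*64 = (0 - ½)*64 = -½*64 = -32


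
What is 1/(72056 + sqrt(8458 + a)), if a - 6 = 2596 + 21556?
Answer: 9007/649004315 - 3*sqrt(906)/2596017260 ≈ 1.3843e-5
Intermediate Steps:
a = 24158 (a = 6 + (2596 + 21556) = 6 + 24152 = 24158)
1/(72056 + sqrt(8458 + a)) = 1/(72056 + sqrt(8458 + 24158)) = 1/(72056 + sqrt(32616)) = 1/(72056 + 6*sqrt(906))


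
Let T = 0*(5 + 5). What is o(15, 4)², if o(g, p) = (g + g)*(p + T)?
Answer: 14400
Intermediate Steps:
T = 0 (T = 0*10 = 0)
o(g, p) = 2*g*p (o(g, p) = (g + g)*(p + 0) = (2*g)*p = 2*g*p)
o(15, 4)² = (2*15*4)² = 120² = 14400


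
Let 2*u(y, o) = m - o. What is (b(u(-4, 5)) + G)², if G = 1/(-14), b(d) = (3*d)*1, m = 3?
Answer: 1849/196 ≈ 9.4337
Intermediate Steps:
u(y, o) = 3/2 - o/2 (u(y, o) = (3 - o)/2 = 3/2 - o/2)
b(d) = 3*d
G = -1/14 ≈ -0.071429
(b(u(-4, 5)) + G)² = (3*(3/2 - ½*5) - 1/14)² = (3*(3/2 - 5/2) - 1/14)² = (3*(-1) - 1/14)² = (-3 - 1/14)² = (-43/14)² = 1849/196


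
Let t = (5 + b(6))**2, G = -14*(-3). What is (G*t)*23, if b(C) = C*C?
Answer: 1623846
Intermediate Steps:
b(C) = C**2
G = 42
t = 1681 (t = (5 + 6**2)**2 = (5 + 36)**2 = 41**2 = 1681)
(G*t)*23 = (42*1681)*23 = 70602*23 = 1623846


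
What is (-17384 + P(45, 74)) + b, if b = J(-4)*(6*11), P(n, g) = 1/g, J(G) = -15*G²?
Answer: -2458575/74 ≈ -33224.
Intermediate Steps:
b = -15840 (b = (-15*(-4)²)*(6*11) = -15*16*66 = -240*66 = -15840)
(-17384 + P(45, 74)) + b = (-17384 + 1/74) - 15840 = -1286415/74 - 15840 = -2458575/74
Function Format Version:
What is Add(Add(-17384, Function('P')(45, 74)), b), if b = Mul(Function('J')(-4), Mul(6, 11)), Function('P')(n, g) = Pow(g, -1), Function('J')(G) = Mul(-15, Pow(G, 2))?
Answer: Rational(-2458575, 74) ≈ -33224.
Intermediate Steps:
b = -15840 (b = Mul(Mul(-15, Pow(-4, 2)), Mul(6, 11)) = Mul(Mul(-15, 16), 66) = Mul(-240, 66) = -15840)
Add(Add(-17384, Function('P')(45, 74)), b) = Add(Add(-17384, Pow(74, -1)), -15840) = Add(Add(-17384, Rational(1, 74)), -15840) = Add(Rational(-1286415, 74), -15840) = Rational(-2458575, 74)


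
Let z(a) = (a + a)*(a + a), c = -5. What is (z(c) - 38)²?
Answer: 3844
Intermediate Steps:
z(a) = 4*a² (z(a) = (2*a)*(2*a) = 4*a²)
(z(c) - 38)² = (4*(-5)² - 38)² = (4*25 - 38)² = (100 - 38)² = 62² = 3844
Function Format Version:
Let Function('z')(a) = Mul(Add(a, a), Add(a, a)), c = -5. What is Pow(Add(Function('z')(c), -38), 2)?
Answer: 3844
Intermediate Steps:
Function('z')(a) = Mul(4, Pow(a, 2)) (Function('z')(a) = Mul(Mul(2, a), Mul(2, a)) = Mul(4, Pow(a, 2)))
Pow(Add(Function('z')(c), -38), 2) = Pow(Add(Mul(4, Pow(-5, 2)), -38), 2) = Pow(Add(Mul(4, 25), -38), 2) = Pow(Add(100, -38), 2) = Pow(62, 2) = 3844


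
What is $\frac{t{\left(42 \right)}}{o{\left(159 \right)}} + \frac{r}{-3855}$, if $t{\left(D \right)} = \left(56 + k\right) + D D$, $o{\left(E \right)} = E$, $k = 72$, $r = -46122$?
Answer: $\frac{4875686}{204315} \approx 23.864$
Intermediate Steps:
$t{\left(D \right)} = 128 + D^{2}$ ($t{\left(D \right)} = \left(56 + 72\right) + D D = 128 + D^{2}$)
$\frac{t{\left(42 \right)}}{o{\left(159 \right)}} + \frac{r}{-3855} = \frac{128 + 42^{2}}{159} - \frac{46122}{-3855} = \left(128 + 1764\right) \frac{1}{159} - - \frac{15374}{1285} = 1892 \cdot \frac{1}{159} + \frac{15374}{1285} = \frac{1892}{159} + \frac{15374}{1285} = \frac{4875686}{204315}$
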